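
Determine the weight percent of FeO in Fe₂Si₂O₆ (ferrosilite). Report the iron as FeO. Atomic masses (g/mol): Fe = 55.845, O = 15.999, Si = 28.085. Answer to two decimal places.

54.46 wt%

Molar mass of Fe₂Si₂O₆ = 2×55.845 + 2×28.085 + 6×15.999 = 263.854 g/mol.
Each formula unit contains 2 Fe, equivalent to 2/1 = 2.0000 mol FeO.
M(FeO) = 1×55.845 + 1×15.999 = 71.844 g/mol.
Mass of FeO per formula unit = 2.0000 × 71.844 = 143.688 g.
FeO wt% = 143.688 / 263.854 × 100 = 54.46%.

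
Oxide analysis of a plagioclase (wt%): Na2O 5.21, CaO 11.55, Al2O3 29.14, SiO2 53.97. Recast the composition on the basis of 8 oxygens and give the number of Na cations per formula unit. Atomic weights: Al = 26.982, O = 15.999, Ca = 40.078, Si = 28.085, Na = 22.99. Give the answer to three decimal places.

5.21 wt% Na2O ÷ 61.979 g/mol = 0.08406 mol, giving 0.16812 Na and 0.08406 O.
11.55 wt% CaO ÷ 56.077 g/mol = 0.20597 mol, giving 0.20597 Ca and 0.20597 O.
29.14 wt% Al2O3 ÷ 101.961 g/mol = 0.28580 mol, giving 0.57160 Al and 0.85740 O.
53.97 wt% SiO2 ÷ 60.083 g/mol = 0.89826 mol, giving 0.89826 Si and 1.79652 O.
Oxygen sums to 2.94395; scaling by 8/2.94395 = 2.71744 puts the formula on 8 O.
Na: 0.16812 × 2.71744 = 0.457 atoms per formula unit.

0.457 Na apfu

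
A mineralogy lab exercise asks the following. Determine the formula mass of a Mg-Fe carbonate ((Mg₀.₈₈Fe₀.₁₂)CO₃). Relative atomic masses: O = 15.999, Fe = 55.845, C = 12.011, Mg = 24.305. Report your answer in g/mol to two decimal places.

88.10 g/mol

The formula mass is the sum 0.88(24.305) + 0.12(55.845) + 1(12.011) + 3(15.999).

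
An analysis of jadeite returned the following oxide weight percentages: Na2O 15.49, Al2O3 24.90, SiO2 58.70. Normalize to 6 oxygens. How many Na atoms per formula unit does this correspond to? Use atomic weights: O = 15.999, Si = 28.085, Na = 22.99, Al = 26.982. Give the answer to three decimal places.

15.49 wt% Na2O ÷ 61.979 g/mol = 0.24992 mol, giving 0.49984 Na and 0.24992 O.
24.90 wt% Al2O3 ÷ 101.961 g/mol = 0.24421 mol, giving 0.48842 Al and 0.73263 O.
58.70 wt% SiO2 ÷ 60.083 g/mol = 0.97698 mol, giving 0.97698 Si and 1.95396 O.
Oxygen sums to 2.93651; scaling by 6/2.93651 = 2.04324 puts the formula on 6 O.
Na: 0.49984 × 2.04324 = 1.021 atoms per formula unit.

1.021 Na apfu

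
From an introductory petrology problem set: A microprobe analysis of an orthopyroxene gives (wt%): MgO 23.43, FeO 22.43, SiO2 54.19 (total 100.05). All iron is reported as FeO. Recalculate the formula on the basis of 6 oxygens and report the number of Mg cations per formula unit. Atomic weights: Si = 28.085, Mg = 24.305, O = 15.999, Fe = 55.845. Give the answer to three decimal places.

1.293 Mg apfu

MgO: 23.43/40.304 = 0.58133 mol → 0.58133 mol Mg, 0.58133 mol O.
FeO: 22.43/71.844 = 0.31220 mol → 0.31220 mol Fe, 0.31220 mol O.
SiO2: 54.19/60.083 = 0.90192 mol → 0.90192 mol Si, 1.80384 mol O.
Total oxygen = 2.69737 mol. Normalization factor = 6/2.69737 = 2.22439.
Mg per 6 O = 0.58133 × 2.22439 = 1.293.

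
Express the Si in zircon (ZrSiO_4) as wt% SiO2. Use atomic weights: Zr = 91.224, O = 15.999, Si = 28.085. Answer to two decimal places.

32.78 wt%

M(ZrSiO_4) = 183.305 g/mol; M(SiO2) = 60.083 g/mol.
Moles SiO2 per formula unit = 1 Si ÷ 1 = 1.0000.
SiO2 fraction = (1.0000 × 60.083) / 183.305 = 60.083/183.305 = 0.3278.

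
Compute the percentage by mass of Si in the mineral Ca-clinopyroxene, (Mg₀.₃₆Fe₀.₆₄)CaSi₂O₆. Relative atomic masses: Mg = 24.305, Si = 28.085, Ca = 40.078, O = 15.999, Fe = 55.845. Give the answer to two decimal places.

Formula mass = 0.36·24.305 + 0.64·55.845 + 1·40.078 + 2·28.085 + 6·15.999 = 236.733 g/mol, of which 56.170 g is Si.
So Si makes up 56.170/236.733 = 0.2373 of the mass, i.e. 23.73%.

23.73 wt%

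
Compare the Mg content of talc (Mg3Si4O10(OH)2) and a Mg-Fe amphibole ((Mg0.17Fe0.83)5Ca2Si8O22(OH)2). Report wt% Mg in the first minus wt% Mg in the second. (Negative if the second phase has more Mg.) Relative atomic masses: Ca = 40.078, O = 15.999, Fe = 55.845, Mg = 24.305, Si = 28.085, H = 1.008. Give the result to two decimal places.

17.04 percentage points

Mg in Mg3Si4O10(OH)2: molar mass 379.259 g/mol; 3×24.305 = 72.915 g → 19.23 wt%.
Mg in (Mg0.17Fe0.83)5Ca2Si8O22(OH)2: molar mass 943.244 g/mol; 0.85×24.305 = 20.659 g → 2.19 wt%.
Difference = 19.23 − 2.19 = 17.04 percentage points.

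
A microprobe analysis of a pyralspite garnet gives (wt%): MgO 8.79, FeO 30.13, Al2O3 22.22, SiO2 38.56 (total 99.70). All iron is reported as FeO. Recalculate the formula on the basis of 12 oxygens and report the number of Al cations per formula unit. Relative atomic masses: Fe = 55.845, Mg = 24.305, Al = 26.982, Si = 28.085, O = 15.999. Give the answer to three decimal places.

2.031 Al apfu

MgO: 8.79/40.304 = 0.21809 mol → 0.21809 mol Mg, 0.21809 mol O.
FeO: 30.13/71.844 = 0.41938 mol → 0.41938 mol Fe, 0.41938 mol O.
Al2O3: 22.22/101.961 = 0.21793 mol → 0.43586 mol Al, 0.65379 mol O.
SiO2: 38.56/60.083 = 0.64178 mol → 0.64178 mol Si, 1.28356 mol O.
Total oxygen = 2.57482 mol. Normalization factor = 12/2.57482 = 4.66052.
Al per 12 O = 0.43586 × 4.66052 = 2.031.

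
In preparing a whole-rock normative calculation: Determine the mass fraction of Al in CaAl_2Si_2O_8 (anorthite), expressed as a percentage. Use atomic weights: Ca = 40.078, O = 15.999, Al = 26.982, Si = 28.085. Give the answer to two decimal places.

Molar mass of CaAl_2Si_2O_8: 1*40.078 + 2*26.982 + 2*28.085 + 8*15.999 = 278.204 g/mol.
Mass of Al per formula unit: 2 × 26.982 = 53.964 g.
Weight fraction Al = 53.964 / 278.204 = 0.1940.

19.40 wt%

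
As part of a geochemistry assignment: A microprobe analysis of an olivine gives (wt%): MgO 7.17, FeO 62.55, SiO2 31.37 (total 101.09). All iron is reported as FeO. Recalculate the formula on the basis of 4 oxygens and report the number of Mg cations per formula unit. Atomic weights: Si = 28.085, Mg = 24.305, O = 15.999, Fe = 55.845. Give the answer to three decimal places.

0.340 Mg apfu

7.17 wt% MgO ÷ 40.304 g/mol = 0.17790 mol, giving 0.17790 Mg and 0.17790 O.
62.55 wt% FeO ÷ 71.844 g/mol = 0.87064 mol, giving 0.87064 Fe and 0.87064 O.
31.37 wt% SiO2 ÷ 60.083 g/mol = 0.52211 mol, giving 0.52211 Si and 1.04422 O.
Oxygen sums to 2.09276; scaling by 4/2.09276 = 1.91135 puts the formula on 4 O.
Mg: 0.17790 × 1.91135 = 0.340 atoms per formula unit.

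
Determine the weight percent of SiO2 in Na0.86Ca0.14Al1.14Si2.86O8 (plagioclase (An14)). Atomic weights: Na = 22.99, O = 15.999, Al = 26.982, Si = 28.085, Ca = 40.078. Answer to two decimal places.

64.98 wt%

Molar mass of Na0.86Ca0.14Al1.14Si2.86O8 = 0.86×22.99 + 0.14×40.078 + 1.14×26.982 + 2.86×28.085 + 8×15.999 = 264.457 g/mol.
Each formula unit contains 2.86 Si, equivalent to 2.86/1 = 2.8600 mol SiO2.
M(SiO2) = 1×28.085 + 2×15.999 = 60.083 g/mol.
Mass of SiO2 per formula unit = 2.8600 × 60.083 = 171.837 g.
SiO2 wt% = 171.837 / 264.457 × 100 = 64.98%.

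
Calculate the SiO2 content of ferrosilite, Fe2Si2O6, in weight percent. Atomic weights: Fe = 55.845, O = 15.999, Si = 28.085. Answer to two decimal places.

Molar mass of Fe2Si2O6 = 2·55.845 + 2·28.085 + 6·15.999 = 263.854 g/mol.
Each formula unit contains 2 Si, equivalent to 2/1 = 2.0000 mol SiO2.
M(SiO2) = 1×28.085 + 2×15.999 = 60.083 g/mol.
Mass of SiO2 per formula unit = 2.0000 × 60.083 = 120.166 g.
SiO2 wt% = 120.166 / 263.854 × 100 = 45.54%.

45.54 wt%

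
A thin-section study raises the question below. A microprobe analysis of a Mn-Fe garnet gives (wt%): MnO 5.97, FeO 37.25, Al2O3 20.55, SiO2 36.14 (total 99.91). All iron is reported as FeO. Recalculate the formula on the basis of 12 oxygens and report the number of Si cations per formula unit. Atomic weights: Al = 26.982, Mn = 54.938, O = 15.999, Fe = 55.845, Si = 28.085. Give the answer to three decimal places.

5.97 wt% MnO ÷ 70.937 g/mol = 0.08416 mol, giving 0.08416 Mn and 0.08416 O.
37.25 wt% FeO ÷ 71.844 g/mol = 0.51848 mol, giving 0.51848 Fe and 0.51848 O.
20.55 wt% Al2O3 ÷ 101.961 g/mol = 0.20155 mol, giving 0.40310 Al and 0.60465 O.
36.14 wt% SiO2 ÷ 60.083 g/mol = 0.60150 mol, giving 0.60150 Si and 1.20300 O.
Oxygen sums to 2.41029; scaling by 12/2.41029 = 4.97865 puts the formula on 12 O.
Si: 0.60150 × 4.97865 = 2.995 atoms per formula unit.

2.995 Si apfu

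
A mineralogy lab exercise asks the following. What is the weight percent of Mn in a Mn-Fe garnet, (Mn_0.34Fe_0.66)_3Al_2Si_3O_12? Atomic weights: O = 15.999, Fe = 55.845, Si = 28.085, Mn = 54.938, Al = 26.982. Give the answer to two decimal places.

M((Mn_0.34Fe_0.66)_3Al_2Si_3O_12) = 496.817 g/mol.
Mn contributes 1.02 × 54.938 = 56.037 g per mole.
56.037/496.817 = 0.1128 → 11.28%.

11.28 weight percent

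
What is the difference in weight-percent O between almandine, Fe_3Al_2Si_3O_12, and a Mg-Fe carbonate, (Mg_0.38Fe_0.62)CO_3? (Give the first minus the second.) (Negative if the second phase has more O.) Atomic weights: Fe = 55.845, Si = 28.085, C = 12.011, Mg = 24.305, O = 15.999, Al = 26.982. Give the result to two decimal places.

First mineral: 191.988 g O in 497.742 g formula = 38.57 wt% O.
Second mineral: 47.997 g O in 103.868 g formula = 46.21 wt% O.
38.57% − 46.21% gives a difference of -7.64 percentage points.

-7.64 percentage points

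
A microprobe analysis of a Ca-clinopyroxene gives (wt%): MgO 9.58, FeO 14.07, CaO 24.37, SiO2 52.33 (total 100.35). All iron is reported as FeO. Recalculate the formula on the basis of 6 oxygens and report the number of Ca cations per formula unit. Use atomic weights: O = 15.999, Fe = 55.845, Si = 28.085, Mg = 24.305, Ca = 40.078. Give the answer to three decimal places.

MgO: 9.58/40.304 = 0.23769 mol → 0.23769 mol Mg, 0.23769 mol O.
FeO: 14.07/71.844 = 0.19584 mol → 0.19584 mol Fe, 0.19584 mol O.
CaO: 24.37/56.077 = 0.43458 mol → 0.43458 mol Ca, 0.43458 mol O.
SiO2: 52.33/60.083 = 0.87096 mol → 0.87096 mol Si, 1.74192 mol O.
Total oxygen = 2.61003 mol. Normalization factor = 6/2.61003 = 2.29882.
Ca per 6 O = 0.43458 × 2.29882 = 0.999.

0.999 Ca apfu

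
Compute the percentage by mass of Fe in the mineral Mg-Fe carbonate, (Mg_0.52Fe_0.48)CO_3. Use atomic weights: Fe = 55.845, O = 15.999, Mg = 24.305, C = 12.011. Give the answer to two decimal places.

Formula mass = 0.52·24.305 + 0.48·55.845 + 1·12.011 + 3·15.999 = 99.452 g/mol, of which 26.806 g is Fe.
So Fe makes up 26.806/99.452 = 0.2695 of the mass, i.e. 26.95%.

26.95 mass %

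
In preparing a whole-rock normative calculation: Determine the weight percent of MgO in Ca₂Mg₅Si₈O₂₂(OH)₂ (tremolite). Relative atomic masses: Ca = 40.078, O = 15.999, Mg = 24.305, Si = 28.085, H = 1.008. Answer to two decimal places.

Formula mass = 812.353 g/mol.
5 Mg → 5.0000 mol MgO per formula unit; M(MgO) = 40.304, so MgO mass = 201.520 g.
201.520/812.353 × 100 = 24.81 wt%.

24.81 wt%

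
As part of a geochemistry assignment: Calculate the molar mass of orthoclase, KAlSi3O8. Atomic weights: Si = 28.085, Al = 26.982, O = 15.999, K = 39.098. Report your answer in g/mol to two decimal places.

278.33 g/mol

The formula mass is the sum 1(39.098) + 1(26.982) + 3(28.085) + 8(15.999).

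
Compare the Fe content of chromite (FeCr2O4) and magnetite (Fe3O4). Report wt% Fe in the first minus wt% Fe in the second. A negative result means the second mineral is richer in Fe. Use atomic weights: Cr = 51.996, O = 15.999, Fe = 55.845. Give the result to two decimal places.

M(FeCr2O4) = 223.833 g/mol, so wt% Fe = 55.845/223.833 × 100 = 24.95%.
M(Fe3O4) = 231.531 g/mol, so wt% Fe = 167.535/231.531 × 100 = 72.36%.
24.95 − 72.36 = -47.41 pp.

-47.41 percentage points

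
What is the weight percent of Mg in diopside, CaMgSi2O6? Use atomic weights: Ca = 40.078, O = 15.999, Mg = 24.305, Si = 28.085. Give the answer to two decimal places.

Formula mass = 1×40.078 + 1×24.305 + 2×28.085 + 6×15.999 = 216.547 g/mol, of which 24.305 g is Mg.
So Mg makes up 24.305/216.547 = 0.1122 of the mass, i.e. 11.22%.

11.22 wt%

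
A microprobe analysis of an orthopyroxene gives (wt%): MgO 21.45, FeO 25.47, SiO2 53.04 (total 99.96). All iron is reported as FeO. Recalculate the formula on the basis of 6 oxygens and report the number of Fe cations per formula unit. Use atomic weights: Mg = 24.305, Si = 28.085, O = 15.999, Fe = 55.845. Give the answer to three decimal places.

0.802 Fe apfu

21.45 wt% MgO ÷ 40.304 g/mol = 0.53221 mol, giving 0.53221 Mg and 0.53221 O.
25.47 wt% FeO ÷ 71.844 g/mol = 0.35452 mol, giving 0.35452 Fe and 0.35452 O.
53.04 wt% SiO2 ÷ 60.083 g/mol = 0.88278 mol, giving 0.88278 Si and 1.76556 O.
Oxygen sums to 2.65229; scaling by 6/2.65229 = 2.26220 puts the formula on 6 O.
Fe: 0.35452 × 2.26220 = 0.802 atoms per formula unit.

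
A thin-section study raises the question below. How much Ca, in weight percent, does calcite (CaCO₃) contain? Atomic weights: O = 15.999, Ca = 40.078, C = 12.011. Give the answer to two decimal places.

Molar mass of CaCO₃: 1×40.078 + 1×12.011 + 3×15.999 = 100.086 g/mol.
Mass of Ca per formula unit: 1 × 40.078 = 40.078 g.
Weight fraction Ca = 40.078 / 100.086 = 0.4004.

40.04 weight percent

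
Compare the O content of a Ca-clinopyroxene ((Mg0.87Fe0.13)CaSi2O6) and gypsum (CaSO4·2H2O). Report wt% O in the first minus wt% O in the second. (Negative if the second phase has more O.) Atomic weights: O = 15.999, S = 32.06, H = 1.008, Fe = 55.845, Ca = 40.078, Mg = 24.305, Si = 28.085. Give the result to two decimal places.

M((Mg0.87Fe0.13)CaSi2O6) = 220.647 g/mol, so wt% O = 95.994/220.647 × 100 = 43.51%.
M(CaSO4·2H2O) = 172.164 g/mol, so wt% O = 95.994/172.164 × 100 = 55.76%.
43.51 − 55.76 = -12.25 pp.

-12.25 percentage points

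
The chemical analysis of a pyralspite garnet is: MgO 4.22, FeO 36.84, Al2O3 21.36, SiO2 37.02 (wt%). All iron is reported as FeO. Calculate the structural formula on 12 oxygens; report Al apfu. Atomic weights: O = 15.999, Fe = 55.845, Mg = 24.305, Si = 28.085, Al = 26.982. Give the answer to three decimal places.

2.029 Al apfu

4.22 wt% MgO ÷ 40.304 g/mol = 0.10470 mol, giving 0.10470 Mg and 0.10470 O.
36.84 wt% FeO ÷ 71.844 g/mol = 0.51278 mol, giving 0.51278 Fe and 0.51278 O.
21.36 wt% Al2O3 ÷ 101.961 g/mol = 0.20949 mol, giving 0.41898 Al and 0.62847 O.
37.02 wt% SiO2 ÷ 60.083 g/mol = 0.61615 mol, giving 0.61615 Si and 1.23230 O.
Oxygen sums to 2.47825; scaling by 12/2.47825 = 4.84213 puts the formula on 12 O.
Al: 0.41898 × 4.84213 = 2.029 atoms per formula unit.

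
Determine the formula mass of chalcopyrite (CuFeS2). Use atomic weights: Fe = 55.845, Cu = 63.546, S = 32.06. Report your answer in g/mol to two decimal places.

M = 1·63.546 + 1·55.845 + 2·32.06

183.51 g/mol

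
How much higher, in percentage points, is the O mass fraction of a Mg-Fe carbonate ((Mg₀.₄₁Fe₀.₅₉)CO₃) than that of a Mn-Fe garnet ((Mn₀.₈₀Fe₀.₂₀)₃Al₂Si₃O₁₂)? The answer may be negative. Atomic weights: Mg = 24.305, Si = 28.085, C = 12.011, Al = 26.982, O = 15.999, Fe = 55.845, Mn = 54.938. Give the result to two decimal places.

7.89 percentage points

M((Mg₀.₄₁Fe₀.₅₉)CO₃) = 102.922 g/mol, so wt% O = 47.997/102.922 × 100 = 46.63%.
M((Mn₀.₈₀Fe₀.₂₀)₃Al₂Si₃O₁₂) = 495.565 g/mol, so wt% O = 191.988/495.565 × 100 = 38.74%.
46.63 − 38.74 = 7.89 pp.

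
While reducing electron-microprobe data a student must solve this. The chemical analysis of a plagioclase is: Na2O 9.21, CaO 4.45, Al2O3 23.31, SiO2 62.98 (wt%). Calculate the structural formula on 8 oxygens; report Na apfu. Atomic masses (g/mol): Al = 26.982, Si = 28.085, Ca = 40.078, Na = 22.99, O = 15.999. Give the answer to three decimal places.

0.790 Na apfu

9.21 wt% Na2O ÷ 61.979 g/mol = 0.14860 mol, giving 0.29720 Na and 0.14860 O.
4.45 wt% CaO ÷ 56.077 g/mol = 0.07936 mol, giving 0.07936 Ca and 0.07936 O.
23.31 wt% Al2O3 ÷ 101.961 g/mol = 0.22862 mol, giving 0.45724 Al and 0.68586 O.
62.98 wt% SiO2 ÷ 60.083 g/mol = 1.04822 mol, giving 1.04822 Si and 2.09644 O.
Oxygen sums to 3.01026; scaling by 8/3.01026 = 2.65758 puts the formula on 8 O.
Na: 0.29720 × 2.65758 = 0.790 atoms per formula unit.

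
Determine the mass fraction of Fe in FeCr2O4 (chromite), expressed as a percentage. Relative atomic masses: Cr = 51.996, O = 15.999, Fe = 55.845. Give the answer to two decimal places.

Formula mass = 1*55.845 + 2*51.996 + 4*15.999 = 223.833 g/mol, of which 55.845 g is Fe.
So Fe makes up 55.845/223.833 = 0.2495 of the mass, i.e. 24.95%.

24.95 mass %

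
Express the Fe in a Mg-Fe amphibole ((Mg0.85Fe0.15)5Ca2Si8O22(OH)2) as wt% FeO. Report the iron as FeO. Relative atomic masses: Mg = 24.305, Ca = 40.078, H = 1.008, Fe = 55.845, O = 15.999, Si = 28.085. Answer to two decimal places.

Molar mass of (Mg0.85Fe0.15)5Ca2Si8O22(OH)2 = 4.25·24.305 + 0.75·55.845 + 2·40.078 + 8·28.085 + 24·15.999 + 2·1.008 = 836.008 g/mol.
Each formula unit contains 0.75 Fe, equivalent to 0.75/1 = 0.7500 mol FeO.
M(FeO) = 1×55.845 + 1×15.999 = 71.844 g/mol.
Mass of FeO per formula unit = 0.7500 × 71.844 = 53.883 g.
FeO wt% = 53.883 / 836.008 × 100 = 6.45%.

6.45 wt%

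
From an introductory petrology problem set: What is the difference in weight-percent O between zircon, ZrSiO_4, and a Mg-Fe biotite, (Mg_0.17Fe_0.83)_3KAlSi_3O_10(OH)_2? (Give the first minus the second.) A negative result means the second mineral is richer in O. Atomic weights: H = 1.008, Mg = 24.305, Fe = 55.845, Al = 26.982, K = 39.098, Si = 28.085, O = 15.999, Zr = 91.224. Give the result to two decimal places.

First mineral: 63.996 g O in 183.305 g formula = 34.91 wt% O.
Second mineral: 191.988 g O in 495.789 g formula = 38.72 wt% O.
34.91% − 38.72% gives a difference of -3.81 percentage points.

-3.81 percentage points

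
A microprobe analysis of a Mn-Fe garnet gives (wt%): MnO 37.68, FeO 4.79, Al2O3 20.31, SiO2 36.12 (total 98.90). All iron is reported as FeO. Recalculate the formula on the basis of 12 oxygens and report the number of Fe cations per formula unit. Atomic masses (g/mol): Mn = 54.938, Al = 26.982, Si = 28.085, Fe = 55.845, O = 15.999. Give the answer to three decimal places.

0.334 Fe apfu

MnO: 37.68/70.937 = 0.53118 mol → 0.53118 mol Mn, 0.53118 mol O.
FeO: 4.79/71.844 = 0.06667 mol → 0.06667 mol Fe, 0.06667 mol O.
Al2O3: 20.31/101.961 = 0.19919 mol → 0.39838 mol Al, 0.59757 mol O.
SiO2: 36.12/60.083 = 0.60117 mol → 0.60117 mol Si, 1.20234 mol O.
Total oxygen = 2.39776 mol. Normalization factor = 12/2.39776 = 5.00467.
Fe per 12 O = 0.06667 × 5.00467 = 0.334.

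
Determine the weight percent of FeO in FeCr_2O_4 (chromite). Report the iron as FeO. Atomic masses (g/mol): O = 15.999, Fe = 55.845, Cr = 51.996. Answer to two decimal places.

Molar mass of FeCr_2O_4 = 1*55.845 + 2*51.996 + 4*15.999 = 223.833 g/mol.
Each formula unit contains 1 Fe, equivalent to 1/1 = 1.0000 mol FeO.
M(FeO) = 1×55.845 + 1×15.999 = 71.844 g/mol.
Mass of FeO per formula unit = 1.0000 × 71.844 = 71.844 g.
FeO wt% = 71.844 / 223.833 × 100 = 32.10%.

32.10 wt%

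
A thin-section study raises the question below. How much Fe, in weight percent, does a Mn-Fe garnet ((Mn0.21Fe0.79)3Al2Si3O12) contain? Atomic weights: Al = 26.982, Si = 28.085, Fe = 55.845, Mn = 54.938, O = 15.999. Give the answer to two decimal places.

26.62 weight percent

Formula mass = 0.63*54.938 + 2.37*55.845 + 2*26.982 + 3*28.085 + 12*15.999 = 497.171 g/mol, of which 132.353 g is Fe.
So Fe makes up 132.353/497.171 = 0.2662 of the mass, i.e. 26.62%.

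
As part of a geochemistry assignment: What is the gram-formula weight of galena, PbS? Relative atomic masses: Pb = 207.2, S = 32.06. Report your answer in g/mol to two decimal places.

239.26 g/mol

The formula mass is the sum 1(207.2) + 1(32.06).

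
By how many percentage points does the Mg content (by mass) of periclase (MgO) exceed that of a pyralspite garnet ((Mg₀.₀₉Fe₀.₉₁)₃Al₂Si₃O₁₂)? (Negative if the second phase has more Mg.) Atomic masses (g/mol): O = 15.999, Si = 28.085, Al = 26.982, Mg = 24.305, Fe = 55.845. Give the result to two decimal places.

58.96 percentage points

M(MgO) = 40.304 g/mol, so wt% Mg = 24.305/40.304 × 100 = 60.30%.
M((Mg₀.₀₉Fe₀.₉₁)₃Al₂Si₃O₁₂) = 489.226 g/mol, so wt% Mg = 6.562/489.226 × 100 = 1.34%.
60.30 − 1.34 = 58.96 pp.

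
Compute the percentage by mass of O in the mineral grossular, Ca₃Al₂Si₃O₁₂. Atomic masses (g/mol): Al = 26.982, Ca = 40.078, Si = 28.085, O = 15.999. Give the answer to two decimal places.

Molar mass of Ca₃Al₂Si₃O₁₂: 3×40.078 + 2×26.982 + 3×28.085 + 12×15.999 = 450.441 g/mol.
Mass of O per formula unit: 12 × 15.999 = 191.988 g.
Weight fraction O = 191.988 / 450.441 = 0.4262.

42.62 weight percent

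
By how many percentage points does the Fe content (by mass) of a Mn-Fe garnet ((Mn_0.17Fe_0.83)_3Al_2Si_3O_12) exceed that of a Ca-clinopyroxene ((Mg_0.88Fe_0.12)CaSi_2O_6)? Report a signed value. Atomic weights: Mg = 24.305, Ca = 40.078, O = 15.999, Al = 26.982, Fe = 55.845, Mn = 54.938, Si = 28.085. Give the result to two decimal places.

24.92 percentage points

M((Mn_0.17Fe_0.83)_3Al_2Si_3O_12) = 497.279 g/mol, so wt% Fe = 139.054/497.279 × 100 = 27.96%.
M((Mg_0.88Fe_0.12)CaSi_2O_6) = 220.332 g/mol, so wt% Fe = 6.701/220.332 × 100 = 3.04%.
27.96 − 3.04 = 24.92 pp.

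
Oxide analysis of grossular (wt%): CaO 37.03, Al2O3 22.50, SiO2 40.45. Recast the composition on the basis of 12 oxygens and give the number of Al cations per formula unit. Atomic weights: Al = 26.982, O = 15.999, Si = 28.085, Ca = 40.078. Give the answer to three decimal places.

1.984 Al apfu

37.03 wt% CaO ÷ 56.077 g/mol = 0.66034 mol, giving 0.66034 Ca and 0.66034 O.
22.50 wt% Al2O3 ÷ 101.961 g/mol = 0.22067 mol, giving 0.44134 Al and 0.66201 O.
40.45 wt% SiO2 ÷ 60.083 g/mol = 0.67324 mol, giving 0.67324 Si and 1.34648 O.
Oxygen sums to 2.66883; scaling by 12/2.66883 = 4.49635 puts the formula on 12 O.
Al: 0.44134 × 4.49635 = 1.984 atoms per formula unit.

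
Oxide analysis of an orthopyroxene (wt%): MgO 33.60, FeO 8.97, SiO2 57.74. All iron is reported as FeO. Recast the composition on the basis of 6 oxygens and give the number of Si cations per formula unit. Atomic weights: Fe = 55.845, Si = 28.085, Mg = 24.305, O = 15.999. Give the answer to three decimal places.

2.002 Si apfu

MgO: 33.60/40.304 = 0.83366 mol → 0.83366 mol Mg, 0.83366 mol O.
FeO: 8.97/71.844 = 0.12485 mol → 0.12485 mol Fe, 0.12485 mol O.
SiO2: 57.74/60.083 = 0.96100 mol → 0.96100 mol Si, 1.92200 mol O.
Total oxygen = 2.88051 mol. Normalization factor = 6/2.88051 = 2.08296.
Si per 6 O = 0.96100 × 2.08296 = 2.002.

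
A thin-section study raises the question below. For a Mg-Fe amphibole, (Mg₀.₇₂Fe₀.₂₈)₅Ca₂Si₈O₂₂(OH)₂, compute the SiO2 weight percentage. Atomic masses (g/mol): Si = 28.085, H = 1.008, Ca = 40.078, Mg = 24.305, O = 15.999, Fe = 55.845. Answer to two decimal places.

Formula mass = 856.509 g/mol.
8 Si → 8.0000 mol SiO2 per formula unit; M(SiO2) = 60.083, so SiO2 mass = 480.664 g.
480.664/856.509 × 100 = 56.12 wt%.

56.12 wt%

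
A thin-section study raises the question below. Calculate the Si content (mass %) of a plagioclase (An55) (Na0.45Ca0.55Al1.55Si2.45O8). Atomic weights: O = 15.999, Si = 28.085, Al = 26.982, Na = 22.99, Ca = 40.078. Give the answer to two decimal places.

M(Na0.45Ca0.55Al1.55Si2.45O8) = 271.011 g/mol.
Si contributes 2.45 × 28.085 = 68.808 g per mole.
68.808/271.011 = 0.2539 → 25.39%.

25.39 mass %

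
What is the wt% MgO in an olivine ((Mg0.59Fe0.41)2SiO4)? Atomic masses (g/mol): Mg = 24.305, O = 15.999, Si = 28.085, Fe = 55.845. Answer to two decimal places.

M((Mg0.59Fe0.41)2SiO4) = 166.554 g/mol; M(MgO) = 40.304 g/mol.
Moles MgO per formula unit = 1.18 Mg ÷ 1 = 1.1800.
MgO fraction = (1.1800 × 40.304) / 166.554 = 47.559/166.554 = 0.2855.

28.55 wt%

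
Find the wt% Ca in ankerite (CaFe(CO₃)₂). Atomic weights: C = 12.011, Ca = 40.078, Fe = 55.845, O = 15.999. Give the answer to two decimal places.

Formula mass = 1*40.078 + 1*55.845 + 2*12.011 + 6*15.999 = 215.939 g/mol, of which 40.078 g is Ca.
So Ca makes up 40.078/215.939 = 0.1856 of the mass, i.e. 18.56%.

18.56 mass %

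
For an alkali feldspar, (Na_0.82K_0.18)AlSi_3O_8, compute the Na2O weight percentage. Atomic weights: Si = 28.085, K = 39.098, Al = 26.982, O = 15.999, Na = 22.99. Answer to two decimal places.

9.58 wt%

M((Na_0.82K_0.18)AlSi_3O_8) = 265.118 g/mol; M(Na2O) = 61.979 g/mol.
Moles Na2O per formula unit = 0.82 Na ÷ 2 = 0.4100.
Na2O fraction = (0.4100 × 61.979) / 265.118 = 25.411/265.118 = 0.0958.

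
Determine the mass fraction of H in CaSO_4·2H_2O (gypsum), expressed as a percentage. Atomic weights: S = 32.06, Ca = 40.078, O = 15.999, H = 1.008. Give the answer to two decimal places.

2.34 wt%

Formula mass = 1·40.078 + 1·32.06 + 6·15.999 + 4·1.008 = 172.164 g/mol, of which 4.032 g is H.
So H makes up 4.032/172.164 = 0.0234 of the mass, i.e. 2.34%.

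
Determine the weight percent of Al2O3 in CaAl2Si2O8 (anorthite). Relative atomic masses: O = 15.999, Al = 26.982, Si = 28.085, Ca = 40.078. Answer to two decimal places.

M(CaAl2Si2O8) = 278.204 g/mol; M(Al2O3) = 101.961 g/mol.
Moles Al2O3 per formula unit = 2 Al ÷ 2 = 1.0000.
Al2O3 fraction = (1.0000 × 101.961) / 278.204 = 101.961/278.204 = 0.3665.

36.65 wt%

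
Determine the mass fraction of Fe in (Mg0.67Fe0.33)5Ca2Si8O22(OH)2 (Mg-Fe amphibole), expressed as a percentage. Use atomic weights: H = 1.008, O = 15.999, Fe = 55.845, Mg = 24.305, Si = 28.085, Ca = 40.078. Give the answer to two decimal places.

M((Mg0.67Fe0.33)5Ca2Si8O22(OH)2) = 864.394 g/mol.
Fe contributes 1.65 × 55.845 = 92.144 g per mole.
92.144/864.394 = 0.1066 → 10.66%.

10.66 wt%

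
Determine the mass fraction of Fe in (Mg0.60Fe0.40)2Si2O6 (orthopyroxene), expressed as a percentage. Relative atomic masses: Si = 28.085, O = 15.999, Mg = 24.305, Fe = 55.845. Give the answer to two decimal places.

19.77 wt%

Molar mass of (Mg0.60Fe0.40)2Si2O6: 1.20×24.305 + 0.80×55.845 + 2×28.085 + 6×15.999 = 226.006 g/mol.
Mass of Fe per formula unit: 0.80 × 55.845 = 44.676 g.
Weight fraction Fe = 44.676 / 226.006 = 0.1977.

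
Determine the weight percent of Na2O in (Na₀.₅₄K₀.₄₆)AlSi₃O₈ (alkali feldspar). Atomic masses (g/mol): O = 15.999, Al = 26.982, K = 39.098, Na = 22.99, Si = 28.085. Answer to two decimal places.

6.21 wt%

Formula mass = 269.629 g/mol.
0.54 Na → 0.2700 mol Na2O per formula unit; M(Na2O) = 61.979, so Na2O mass = 16.734 g.
16.734/269.629 × 100 = 6.21 wt%.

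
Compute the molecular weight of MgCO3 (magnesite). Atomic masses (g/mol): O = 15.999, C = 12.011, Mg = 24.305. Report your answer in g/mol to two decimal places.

M = 1×24.305 + 1×12.011 + 3×15.999

84.31 g/mol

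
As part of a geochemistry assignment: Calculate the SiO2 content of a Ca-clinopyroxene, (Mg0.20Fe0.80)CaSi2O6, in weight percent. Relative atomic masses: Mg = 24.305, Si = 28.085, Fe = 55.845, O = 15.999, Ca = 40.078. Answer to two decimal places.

M((Mg0.20Fe0.80)CaSi2O6) = 241.779 g/mol; M(SiO2) = 60.083 g/mol.
Moles SiO2 per formula unit = 2 Si ÷ 1 = 2.0000.
SiO2 fraction = (2.0000 × 60.083) / 241.779 = 120.166/241.779 = 0.4970.

49.70 wt%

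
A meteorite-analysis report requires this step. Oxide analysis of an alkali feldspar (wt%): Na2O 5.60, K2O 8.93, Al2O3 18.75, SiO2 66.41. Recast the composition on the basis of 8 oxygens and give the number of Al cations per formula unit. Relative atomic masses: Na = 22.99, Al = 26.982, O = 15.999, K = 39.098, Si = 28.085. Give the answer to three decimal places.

5.60 wt% Na2O ÷ 61.979 g/mol = 0.09035 mol, giving 0.18070 Na and 0.09035 O.
8.93 wt% K2O ÷ 94.195 g/mol = 0.09480 mol, giving 0.18960 K and 0.09480 O.
18.75 wt% Al2O3 ÷ 101.961 g/mol = 0.18389 mol, giving 0.36778 Al and 0.55167 O.
66.41 wt% SiO2 ÷ 60.083 g/mol = 1.10530 mol, giving 1.10530 Si and 2.21060 O.
Oxygen sums to 2.94742; scaling by 8/2.94742 = 2.71424 puts the formula on 8 O.
Al: 0.36778 × 2.71424 = 0.998 atoms per formula unit.

0.998 Al apfu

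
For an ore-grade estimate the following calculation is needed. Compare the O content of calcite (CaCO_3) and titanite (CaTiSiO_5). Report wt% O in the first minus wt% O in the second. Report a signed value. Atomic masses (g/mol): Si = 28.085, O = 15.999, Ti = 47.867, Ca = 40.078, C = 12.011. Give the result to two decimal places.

7.15 percentage points

First mineral: 47.997 g O in 100.086 g formula = 47.96 wt% O.
Second mineral: 79.995 g O in 196.025 g formula = 40.81 wt% O.
47.96% − 40.81% gives a difference of 7.15 percentage points.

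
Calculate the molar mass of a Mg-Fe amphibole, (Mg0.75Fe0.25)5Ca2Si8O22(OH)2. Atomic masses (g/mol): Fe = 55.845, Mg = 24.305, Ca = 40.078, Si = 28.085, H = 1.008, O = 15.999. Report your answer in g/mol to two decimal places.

The formula mass is the sum 3.75·24.305 + 1.25·55.845 + 2·40.078 + 8·28.085 + 24·15.999 + 2·1.008.

851.78 g/mol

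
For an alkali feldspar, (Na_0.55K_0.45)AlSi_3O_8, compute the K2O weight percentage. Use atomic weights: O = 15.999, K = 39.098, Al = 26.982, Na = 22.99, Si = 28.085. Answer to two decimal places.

7.87 wt%

Formula mass = 269.468 g/mol.
0.45 K → 0.2250 mol K2O per formula unit; M(K2O) = 94.195, so K2O mass = 21.194 g.
21.194/269.468 × 100 = 7.87 wt%.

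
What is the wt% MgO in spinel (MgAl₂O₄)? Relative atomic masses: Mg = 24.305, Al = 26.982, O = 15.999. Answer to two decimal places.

28.33 wt%

Formula mass = 142.265 g/mol.
1 Mg → 1.0000 mol MgO per formula unit; M(MgO) = 40.304, so MgO mass = 40.304 g.
40.304/142.265 × 100 = 28.33 wt%.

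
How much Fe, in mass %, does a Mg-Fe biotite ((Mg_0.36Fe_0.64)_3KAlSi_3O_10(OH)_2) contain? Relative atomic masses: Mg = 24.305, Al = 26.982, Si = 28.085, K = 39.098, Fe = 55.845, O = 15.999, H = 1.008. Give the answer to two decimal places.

22.44 mass %

Molar mass of (Mg_0.36Fe_0.64)_3KAlSi_3O_10(OH)_2: 1.08·24.305 + 1.92·55.845 + 1·39.098 + 1·26.982 + 3·28.085 + 12·15.999 + 2·1.008 = 477.811 g/mol.
Mass of Fe per formula unit: 1.92 × 55.845 = 107.222 g.
Weight fraction Fe = 107.222 / 477.811 = 0.2244.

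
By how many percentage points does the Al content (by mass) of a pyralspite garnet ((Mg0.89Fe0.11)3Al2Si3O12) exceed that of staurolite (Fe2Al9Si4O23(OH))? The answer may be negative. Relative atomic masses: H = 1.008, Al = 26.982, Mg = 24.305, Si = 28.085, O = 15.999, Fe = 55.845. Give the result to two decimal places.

-15.46 percentage points

Al in (Mg0.89Fe0.11)3Al2Si3O12: molar mass 413.530 g/mol; 2×26.982 = 53.964 g → 13.05 wt%.
Al in Fe2Al9Si4O23(OH): molar mass 851.852 g/mol; 9×26.982 = 242.838 g → 28.51 wt%.
Difference = 13.05 − 28.51 = -15.46 percentage points.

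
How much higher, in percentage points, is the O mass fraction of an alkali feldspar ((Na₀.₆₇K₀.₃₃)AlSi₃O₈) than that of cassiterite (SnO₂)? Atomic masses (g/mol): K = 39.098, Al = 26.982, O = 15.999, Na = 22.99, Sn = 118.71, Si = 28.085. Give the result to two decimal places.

First mineral: 127.992 g O in 267.535 g formula = 47.84 wt% O.
Second mineral: 31.998 g O in 150.708 g formula = 21.23 wt% O.
47.84% − 21.23% gives a difference of 26.61 percentage points.

26.61 percentage points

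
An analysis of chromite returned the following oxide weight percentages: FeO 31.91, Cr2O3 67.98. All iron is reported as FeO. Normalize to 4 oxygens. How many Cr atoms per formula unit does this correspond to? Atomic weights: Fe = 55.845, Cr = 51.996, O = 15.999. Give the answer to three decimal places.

2.003 Cr apfu

FeO: 31.91/71.844 = 0.44416 mol → 0.44416 mol Fe, 0.44416 mol O.
Cr2O3: 67.98/151.989 = 0.44727 mol → 0.89454 mol Cr, 1.34181 mol O.
Total oxygen = 1.78597 mol. Normalization factor = 4/1.78597 = 2.23968.
Cr per 4 O = 0.89454 × 2.23968 = 2.003.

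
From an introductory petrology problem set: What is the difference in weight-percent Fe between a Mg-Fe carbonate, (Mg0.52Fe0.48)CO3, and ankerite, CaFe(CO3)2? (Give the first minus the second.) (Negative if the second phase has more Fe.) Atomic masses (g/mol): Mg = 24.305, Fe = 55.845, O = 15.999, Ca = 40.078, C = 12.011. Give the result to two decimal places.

First mineral: 26.806 g Fe in 99.452 g formula = 26.95 wt% Fe.
Second mineral: 55.845 g Fe in 215.939 g formula = 25.86 wt% Fe.
26.95% − 25.86% gives a difference of 1.09 percentage points.

1.09 percentage points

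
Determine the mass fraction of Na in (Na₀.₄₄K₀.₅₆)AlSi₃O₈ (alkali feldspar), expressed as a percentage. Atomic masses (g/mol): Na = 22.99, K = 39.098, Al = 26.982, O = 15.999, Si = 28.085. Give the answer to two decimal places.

Formula mass = 0.44×22.99 + 0.56×39.098 + 1×26.982 + 3×28.085 + 8×15.999 = 271.239 g/mol, of which 10.116 g is Na.
So Na makes up 10.116/271.239 = 0.0373 of the mass, i.e. 3.73%.

3.73 mass %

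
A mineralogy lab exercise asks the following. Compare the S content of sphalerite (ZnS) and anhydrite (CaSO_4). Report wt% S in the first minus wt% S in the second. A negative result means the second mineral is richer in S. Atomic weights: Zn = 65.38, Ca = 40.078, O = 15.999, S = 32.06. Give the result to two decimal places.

9.35 percentage points

M(ZnS) = 97.440 g/mol, so wt% S = 32.060/97.440 × 100 = 32.90%.
M(CaSO_4) = 136.134 g/mol, so wt% S = 32.060/136.134 × 100 = 23.55%.
32.90 − 23.55 = 9.35 pp.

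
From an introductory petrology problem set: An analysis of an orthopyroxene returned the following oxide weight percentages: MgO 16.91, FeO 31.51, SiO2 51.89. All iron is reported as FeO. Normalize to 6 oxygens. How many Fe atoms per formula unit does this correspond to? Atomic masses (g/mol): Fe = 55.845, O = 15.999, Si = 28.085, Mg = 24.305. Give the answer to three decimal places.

1.018 Fe apfu

MgO (M=40.304): mol = 0.41956; Mg = 0.41956, O = 0.41956.
FeO (M=71.844): mol = 0.43859; Fe = 0.43859, O = 0.43859.
SiO2 (M=60.083): mol = 0.86364; Si = 0.86364, O = 1.72728.
ΣO = 2.58543; factor = 6/ΣO = 2.32070.
Fe apfu = 0.43859 × 2.32070 = 1.018.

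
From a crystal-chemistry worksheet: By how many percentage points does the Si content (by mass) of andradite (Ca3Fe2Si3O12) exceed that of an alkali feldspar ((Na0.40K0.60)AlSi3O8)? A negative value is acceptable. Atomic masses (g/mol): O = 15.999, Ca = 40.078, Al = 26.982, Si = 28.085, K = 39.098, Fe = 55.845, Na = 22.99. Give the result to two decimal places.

-14.41 percentage points

First mineral: 84.255 g Si in 508.167 g formula = 16.58 wt% Si.
Second mineral: 84.255 g Si in 271.884 g formula = 30.99 wt% Si.
16.58% − 30.99% gives a difference of -14.41 percentage points.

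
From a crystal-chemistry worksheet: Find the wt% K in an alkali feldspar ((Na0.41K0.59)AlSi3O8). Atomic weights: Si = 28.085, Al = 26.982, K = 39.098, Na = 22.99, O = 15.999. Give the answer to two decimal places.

M((Na0.41K0.59)AlSi3O8) = 271.723 g/mol.
K contributes 0.59 × 39.098 = 23.068 g per mole.
23.068/271.723 = 0.0849 → 8.49%.

8.49 mass %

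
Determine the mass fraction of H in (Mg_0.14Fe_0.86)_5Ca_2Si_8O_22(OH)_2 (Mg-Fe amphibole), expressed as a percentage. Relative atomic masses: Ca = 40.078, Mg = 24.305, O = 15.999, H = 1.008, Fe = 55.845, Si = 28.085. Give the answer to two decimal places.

Molar mass of (Mg_0.14Fe_0.86)_5Ca_2Si_8O_22(OH)_2: 0.70·24.305 + 4.30·55.845 + 2·40.078 + 8·28.085 + 24·15.999 + 2·1.008 = 947.975 g/mol.
Mass of H per formula unit: 2 × 1.008 = 2.016 g.
Weight fraction H = 2.016 / 947.975 = 0.0021.

0.21 mass %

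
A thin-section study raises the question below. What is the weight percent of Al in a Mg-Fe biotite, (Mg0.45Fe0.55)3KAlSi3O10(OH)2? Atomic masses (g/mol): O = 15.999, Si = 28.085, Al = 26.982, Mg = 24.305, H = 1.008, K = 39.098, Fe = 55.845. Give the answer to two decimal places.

Formula mass = 1.35*24.305 + 1.65*55.845 + 1*39.098 + 1*26.982 + 3*28.085 + 12*15.999 + 2*1.008 = 469.295 g/mol, of which 26.982 g is Al.
So Al makes up 26.982/469.295 = 0.0575 of the mass, i.e. 5.75%.

5.75 wt%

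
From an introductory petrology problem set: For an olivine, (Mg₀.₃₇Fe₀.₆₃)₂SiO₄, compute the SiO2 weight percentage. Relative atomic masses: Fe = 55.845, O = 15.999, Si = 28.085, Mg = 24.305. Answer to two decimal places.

M((Mg₀.₃₇Fe₀.₆₃)₂SiO₄) = 180.431 g/mol; M(SiO2) = 60.083 g/mol.
Moles SiO2 per formula unit = 1 Si ÷ 1 = 1.0000.
SiO2 fraction = (1.0000 × 60.083) / 180.431 = 60.083/180.431 = 0.3330.

33.30 wt%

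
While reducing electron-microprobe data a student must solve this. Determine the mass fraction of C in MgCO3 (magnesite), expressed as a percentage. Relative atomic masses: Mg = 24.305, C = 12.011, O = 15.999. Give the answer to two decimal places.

14.25 wt%

Formula mass = 1*24.305 + 1*12.011 + 3*15.999 = 84.313 g/mol, of which 12.011 g is C.
So C makes up 12.011/84.313 = 0.1425 of the mass, i.e. 14.25%.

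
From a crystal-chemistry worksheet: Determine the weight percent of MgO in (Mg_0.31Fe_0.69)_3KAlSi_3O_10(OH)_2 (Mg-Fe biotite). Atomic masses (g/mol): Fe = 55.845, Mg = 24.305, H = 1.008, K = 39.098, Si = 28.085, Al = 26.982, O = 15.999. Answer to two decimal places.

M((Mg_0.31Fe_0.69)_3KAlSi_3O_10(OH)_2) = 482.542 g/mol; M(MgO) = 40.304 g/mol.
Moles MgO per formula unit = 0.93 Mg ÷ 1 = 0.9300.
MgO fraction = (0.9300 × 40.304) / 482.542 = 37.483/482.542 = 0.0777.

7.77 wt%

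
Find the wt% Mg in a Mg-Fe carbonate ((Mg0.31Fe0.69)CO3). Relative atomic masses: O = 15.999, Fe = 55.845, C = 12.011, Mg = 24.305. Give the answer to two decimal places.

Molar mass of (Mg0.31Fe0.69)CO3: 0.31×24.305 + 0.69×55.845 + 1×12.011 + 3×15.999 = 106.076 g/mol.
Mass of Mg per formula unit: 0.31 × 24.305 = 7.535 g.
Weight fraction Mg = 7.535 / 106.076 = 0.0710.

7.10 wt%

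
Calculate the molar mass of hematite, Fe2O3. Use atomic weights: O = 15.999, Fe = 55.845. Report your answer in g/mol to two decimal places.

159.69 g/mol

M = 2(55.845) + 3(15.999)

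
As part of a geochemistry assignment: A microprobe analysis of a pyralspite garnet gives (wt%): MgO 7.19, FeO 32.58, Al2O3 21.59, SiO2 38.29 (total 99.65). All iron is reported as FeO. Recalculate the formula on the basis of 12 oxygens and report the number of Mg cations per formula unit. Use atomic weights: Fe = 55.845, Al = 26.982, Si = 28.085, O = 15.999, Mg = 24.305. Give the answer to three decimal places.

7.19 wt% MgO ÷ 40.304 g/mol = 0.17839 mol, giving 0.17839 Mg and 0.17839 O.
32.58 wt% FeO ÷ 71.844 g/mol = 0.45348 mol, giving 0.45348 Fe and 0.45348 O.
21.59 wt% Al2O3 ÷ 101.961 g/mol = 0.21175 mol, giving 0.42350 Al and 0.63525 O.
38.29 wt% SiO2 ÷ 60.083 g/mol = 0.63729 mol, giving 0.63729 Si and 1.27458 O.
Oxygen sums to 2.54170; scaling by 12/2.54170 = 4.72125 puts the formula on 12 O.
Mg: 0.17839 × 4.72125 = 0.842 atoms per formula unit.

0.842 Mg apfu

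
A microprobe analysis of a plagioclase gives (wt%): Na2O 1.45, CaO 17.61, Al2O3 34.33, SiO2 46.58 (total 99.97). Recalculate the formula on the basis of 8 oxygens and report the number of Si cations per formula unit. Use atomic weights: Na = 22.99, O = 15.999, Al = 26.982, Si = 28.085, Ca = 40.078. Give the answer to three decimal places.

Na2O (M=61.979): mol = 0.02340; Na = 0.04680, O = 0.02340.
CaO (M=56.077): mol = 0.31403; Ca = 0.31403, O = 0.31403.
Al2O3 (M=101.961): mol = 0.33670; Al = 0.67340, O = 1.01010.
SiO2 (M=60.083): mol = 0.77526; Si = 0.77526, O = 1.55052.
ΣO = 2.89805; factor = 8/ΣO = 2.76048.
Si apfu = 0.77526 × 2.76048 = 2.140.

2.140 Si apfu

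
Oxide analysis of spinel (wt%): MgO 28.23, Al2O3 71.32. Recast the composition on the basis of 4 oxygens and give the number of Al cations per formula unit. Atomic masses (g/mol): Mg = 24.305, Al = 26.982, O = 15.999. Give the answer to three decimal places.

MgO: 28.23/40.304 = 0.70043 mol → 0.70043 mol Mg, 0.70043 mol O.
Al2O3: 71.32/101.961 = 0.69948 mol → 1.39896 mol Al, 2.09844 mol O.
Total oxygen = 2.79887 mol. Normalization factor = 4/2.79887 = 1.42915.
Al per 4 O = 1.39896 × 1.42915 = 1.999.

1.999 Al apfu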